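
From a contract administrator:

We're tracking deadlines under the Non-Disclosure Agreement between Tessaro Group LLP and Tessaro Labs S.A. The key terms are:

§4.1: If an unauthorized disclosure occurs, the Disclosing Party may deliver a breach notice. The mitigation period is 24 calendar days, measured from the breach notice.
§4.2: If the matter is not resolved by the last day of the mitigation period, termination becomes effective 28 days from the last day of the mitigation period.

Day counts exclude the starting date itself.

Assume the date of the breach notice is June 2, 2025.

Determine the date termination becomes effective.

The last day of the mitigation period: June 2, 2025 + 24 days = June 26, 2025.
The date termination becomes effective: 28 calendar days after June 26, 2025 is July 24, 2025.

July 24, 2025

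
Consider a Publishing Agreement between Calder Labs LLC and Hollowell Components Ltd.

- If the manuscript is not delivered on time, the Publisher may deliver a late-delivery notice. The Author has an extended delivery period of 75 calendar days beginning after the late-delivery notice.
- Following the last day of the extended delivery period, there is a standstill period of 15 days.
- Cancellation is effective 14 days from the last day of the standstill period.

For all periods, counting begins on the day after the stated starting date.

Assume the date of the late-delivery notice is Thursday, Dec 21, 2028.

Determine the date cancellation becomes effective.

Adding 75 calendar days to Dec 21, 2028 gives Mar 6, 2029, which is the last day of the extended delivery period.
The last day of the standstill period: 15 calendar days after Mar 6, 2029 is Mar 21, 2029.
The date cancellation becomes effective: 14 calendar days after Mar 21, 2029 is Apr 4, 2029.

Apr 4, 2029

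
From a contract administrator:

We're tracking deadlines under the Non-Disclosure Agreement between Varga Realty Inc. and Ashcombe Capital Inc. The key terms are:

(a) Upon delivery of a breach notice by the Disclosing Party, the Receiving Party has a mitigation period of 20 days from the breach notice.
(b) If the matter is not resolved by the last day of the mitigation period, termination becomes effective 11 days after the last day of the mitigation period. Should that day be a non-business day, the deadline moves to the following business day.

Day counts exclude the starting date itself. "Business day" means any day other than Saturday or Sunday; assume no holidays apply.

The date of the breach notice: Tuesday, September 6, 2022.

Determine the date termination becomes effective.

Adding 20 calendar days to September 6, 2022 gives September 26, 2022, which is the last day of the mitigation period.
The date termination becomes effective: September 26, 2022 + 11 days = October 7, 2022. October 7, 2022 is a Friday, so no roll-forward applies.

October 7, 2022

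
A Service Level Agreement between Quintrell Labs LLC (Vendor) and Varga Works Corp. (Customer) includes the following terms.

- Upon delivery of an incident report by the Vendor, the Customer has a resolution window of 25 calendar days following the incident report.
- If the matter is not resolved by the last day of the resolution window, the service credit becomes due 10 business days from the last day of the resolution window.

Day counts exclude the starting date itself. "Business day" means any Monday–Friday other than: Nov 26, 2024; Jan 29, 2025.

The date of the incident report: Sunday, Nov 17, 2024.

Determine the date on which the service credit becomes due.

The last day of the resolution window: Nov 17, 2024 + 25 days = Dec 12, 2024.
The date on which the service credit becomes due: counting 10 business days from Thursday, Dec 12, 2024 (Dec 13, Dec 16, Dec 17, Dec 18, Dec 19, Dec 20, Dec 23, Dec 24, Dec 25, Dec 26, skipping weekends) reaches Thursday, Dec 26, 2024.

Dec 26, 2024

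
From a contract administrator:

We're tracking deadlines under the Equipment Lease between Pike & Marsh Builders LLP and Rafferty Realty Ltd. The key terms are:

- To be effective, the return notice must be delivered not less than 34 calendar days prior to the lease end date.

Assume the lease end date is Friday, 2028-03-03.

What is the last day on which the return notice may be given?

Counting back 34 calendar days from 2028-03-03 gives 2028-01-29.

2028-01-29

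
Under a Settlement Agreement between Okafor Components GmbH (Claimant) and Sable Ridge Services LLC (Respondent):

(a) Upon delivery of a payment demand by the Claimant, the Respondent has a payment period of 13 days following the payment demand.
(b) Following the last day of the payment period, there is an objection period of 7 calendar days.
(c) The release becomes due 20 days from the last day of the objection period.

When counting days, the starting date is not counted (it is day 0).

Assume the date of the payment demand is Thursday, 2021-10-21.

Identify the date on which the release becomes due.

The last day of the payment period: 13 calendar days after 2021-10-21 is 2021-11-03.
The last day of the objection period: 7 calendar days after 2021-11-03 is 2021-11-10.
The date on which the release becomes due: 20 calendar days after 2021-11-10 is 2021-11-30.

2021-11-30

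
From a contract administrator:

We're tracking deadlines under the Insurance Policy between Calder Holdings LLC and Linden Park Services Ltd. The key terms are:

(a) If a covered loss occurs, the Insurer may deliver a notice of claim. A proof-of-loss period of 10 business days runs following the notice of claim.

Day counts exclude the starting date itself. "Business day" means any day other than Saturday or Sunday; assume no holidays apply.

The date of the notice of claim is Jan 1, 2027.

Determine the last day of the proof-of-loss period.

The last day of the proof-of-loss period: counting 10 business days from Friday, Jan 1, 2027 (Jan 4, Jan 5, Jan 6, Jan 7, Jan 8, Jan 11, Jan 12, Jan 13, Jan 14, Jan 15, skipping weekends) reaches Friday, Jan 15, 2027.

Jan 15, 2027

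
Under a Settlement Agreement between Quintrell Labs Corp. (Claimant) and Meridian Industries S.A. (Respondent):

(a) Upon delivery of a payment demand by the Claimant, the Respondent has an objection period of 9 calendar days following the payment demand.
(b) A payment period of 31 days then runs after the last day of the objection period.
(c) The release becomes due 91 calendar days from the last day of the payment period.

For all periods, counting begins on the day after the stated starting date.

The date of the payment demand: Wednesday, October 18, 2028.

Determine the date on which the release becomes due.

February 26, 2029

Adding 9 calendar days to October 18, 2028 gives October 27, 2028, which is the last day of the objection period.
The last day of the payment period: 31 calendar days after October 27, 2028 is November 27, 2028.
The date on which the release becomes due: 91 calendar days after November 27, 2028 is February 26, 2029.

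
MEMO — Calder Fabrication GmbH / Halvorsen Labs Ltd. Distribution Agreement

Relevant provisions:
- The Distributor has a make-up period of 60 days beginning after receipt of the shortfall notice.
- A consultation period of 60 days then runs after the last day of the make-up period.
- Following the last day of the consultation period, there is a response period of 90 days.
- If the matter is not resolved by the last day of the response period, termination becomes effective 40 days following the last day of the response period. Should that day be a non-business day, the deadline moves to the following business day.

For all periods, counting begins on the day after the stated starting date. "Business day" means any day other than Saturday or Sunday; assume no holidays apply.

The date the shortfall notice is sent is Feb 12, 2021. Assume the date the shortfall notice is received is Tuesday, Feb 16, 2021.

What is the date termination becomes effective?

Oct 25, 2021

Adding 60 calendar days to Feb 16, 2021 gives Apr 17, 2021, which is the last day of the make-up period.
The last day of the consultation period: Apr 17, 2021 + 60 days = Jun 16, 2021.
Adding 90 calendar days to Jun 16, 2021 gives Sep 14, 2021, which is the last day of the response period.
Adding 40 calendar days to Sep 14, 2021 gives Oct 24, 2021, which is the date termination becomes effective. That falls on a Sunday, so it rolls to the next business day, Monday, Oct 25, 2021.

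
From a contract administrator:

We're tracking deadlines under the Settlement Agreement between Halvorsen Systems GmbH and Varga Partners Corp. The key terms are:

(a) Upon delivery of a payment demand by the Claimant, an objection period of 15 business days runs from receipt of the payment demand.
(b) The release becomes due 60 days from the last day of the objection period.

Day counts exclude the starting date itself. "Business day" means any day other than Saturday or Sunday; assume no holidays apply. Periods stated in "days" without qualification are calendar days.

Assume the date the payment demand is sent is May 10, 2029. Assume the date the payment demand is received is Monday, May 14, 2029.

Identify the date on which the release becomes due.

Aug 3, 2029

The last day of the objection period: counting 15 business days from Monday, May 14, 2029 (May 15, May 16, May 17, May 18, …, May 31, Jun 1, Jun 4, skipping weekends) reaches Monday, Jun 4, 2029.
Adding 60 calendar days to Jun 4, 2029 gives Aug 3, 2029, which is the date on which the release becomes due.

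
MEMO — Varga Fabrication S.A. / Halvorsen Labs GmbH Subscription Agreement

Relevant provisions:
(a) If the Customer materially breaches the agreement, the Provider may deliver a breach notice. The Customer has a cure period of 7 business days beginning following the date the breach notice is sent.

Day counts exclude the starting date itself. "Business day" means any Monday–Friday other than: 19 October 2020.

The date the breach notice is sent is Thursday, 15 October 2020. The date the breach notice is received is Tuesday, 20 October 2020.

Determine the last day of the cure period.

The last day of the cure period: 7 business days after Thursday, 15 October 2020, skipping weekends and the listed holiday on Oct 19 — Oct 16, Oct 20, Oct 21, Oct 22, Oct 23, Oct 26, Oct 27 — lands on Tuesday, 27 October 2020.

27 October 2020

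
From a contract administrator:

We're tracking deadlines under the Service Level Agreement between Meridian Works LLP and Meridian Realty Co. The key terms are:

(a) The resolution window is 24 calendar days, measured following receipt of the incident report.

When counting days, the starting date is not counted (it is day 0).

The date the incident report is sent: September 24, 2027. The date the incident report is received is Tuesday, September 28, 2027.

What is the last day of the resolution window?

October 22, 2027

The last day of the resolution window: September 28, 2027 + 24 days = October 22, 2027.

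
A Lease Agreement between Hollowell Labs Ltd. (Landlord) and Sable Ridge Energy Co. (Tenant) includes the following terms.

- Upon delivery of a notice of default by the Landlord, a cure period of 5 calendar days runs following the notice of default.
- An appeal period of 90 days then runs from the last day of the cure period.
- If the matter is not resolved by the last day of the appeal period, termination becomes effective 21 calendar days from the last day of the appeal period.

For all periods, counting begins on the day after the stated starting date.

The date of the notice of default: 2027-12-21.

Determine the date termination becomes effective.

2028-04-15

Adding 5 calendar days to 2027-12-21 gives 2027-12-26, which is the last day of the cure period.
Adding 90 calendar days to 2027-12-26 gives 2028-03-25, which is the last day of the appeal period.
Adding 21 calendar days to 2028-03-25 gives 2028-04-15, which is the date termination becomes effective.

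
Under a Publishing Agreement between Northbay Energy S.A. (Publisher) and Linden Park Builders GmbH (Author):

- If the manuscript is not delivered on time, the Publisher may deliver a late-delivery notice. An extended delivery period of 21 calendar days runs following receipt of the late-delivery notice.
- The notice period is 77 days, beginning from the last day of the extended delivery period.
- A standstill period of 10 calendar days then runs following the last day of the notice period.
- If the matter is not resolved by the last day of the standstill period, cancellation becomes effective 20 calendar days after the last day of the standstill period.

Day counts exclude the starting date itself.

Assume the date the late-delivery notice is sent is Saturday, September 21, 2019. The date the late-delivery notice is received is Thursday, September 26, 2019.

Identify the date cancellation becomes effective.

The last day of the extended delivery period: September 26, 2019 + 21 days = October 17, 2019.
The last day of the notice period: 77 calendar days after October 17, 2019 is January 2, 2020.
Adding 10 calendar days to January 2, 2020 gives January 12, 2020, which is the last day of the standstill period.
The date cancellation becomes effective: January 12, 2020 + 20 days = February 1, 2020.

February 1, 2020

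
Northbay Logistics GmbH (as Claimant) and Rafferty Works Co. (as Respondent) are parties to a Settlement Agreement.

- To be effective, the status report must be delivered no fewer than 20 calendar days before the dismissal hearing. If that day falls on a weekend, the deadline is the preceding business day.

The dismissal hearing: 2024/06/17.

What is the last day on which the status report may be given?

2024/05/28

Counting back 20 calendar days from 2024/06/17 gives 2024/05/28. That is a Tuesday, so no adjustment is needed.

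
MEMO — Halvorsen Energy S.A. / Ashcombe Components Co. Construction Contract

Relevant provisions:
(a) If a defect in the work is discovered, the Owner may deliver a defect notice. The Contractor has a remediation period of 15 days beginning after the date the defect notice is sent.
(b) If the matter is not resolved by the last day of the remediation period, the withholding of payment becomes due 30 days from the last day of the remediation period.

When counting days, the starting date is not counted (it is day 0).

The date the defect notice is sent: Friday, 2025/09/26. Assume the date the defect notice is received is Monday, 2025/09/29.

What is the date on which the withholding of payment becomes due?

The last day of the remediation period: 2025/09/26 + 15 days = 2025/10/11.
Adding 30 calendar days to 2025/10/11 gives 2025/11/10, which is the date on which the withholding of payment becomes due.

2025/11/10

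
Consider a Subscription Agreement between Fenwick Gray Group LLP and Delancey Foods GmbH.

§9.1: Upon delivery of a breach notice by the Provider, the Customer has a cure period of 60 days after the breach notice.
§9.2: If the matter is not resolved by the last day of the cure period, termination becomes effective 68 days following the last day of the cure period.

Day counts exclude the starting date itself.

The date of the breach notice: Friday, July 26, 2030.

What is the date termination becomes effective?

December 1, 2030

The last day of the cure period: 60 calendar days after July 26, 2030 is September 24, 2030.
Adding 68 calendar days to September 24, 2030 gives December 1, 2030, which is the date termination becomes effective.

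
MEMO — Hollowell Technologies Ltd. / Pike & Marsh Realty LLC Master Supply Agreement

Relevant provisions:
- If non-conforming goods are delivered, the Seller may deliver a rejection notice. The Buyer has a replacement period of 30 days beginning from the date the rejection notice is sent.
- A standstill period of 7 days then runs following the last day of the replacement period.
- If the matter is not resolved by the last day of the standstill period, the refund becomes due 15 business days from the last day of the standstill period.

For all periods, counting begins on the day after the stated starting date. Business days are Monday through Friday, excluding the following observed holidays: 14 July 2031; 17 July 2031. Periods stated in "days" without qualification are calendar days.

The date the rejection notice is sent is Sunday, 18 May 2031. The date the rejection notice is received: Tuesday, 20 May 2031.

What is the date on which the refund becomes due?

16 July 2031

Adding 30 calendar days to 18 May 2031 gives 17 June 2031, which is the last day of the replacement period.
Adding 7 calendar days to 17 June 2031 gives 24 June 2031, which is the last day of the standstill period.
The date on which the refund becomes due: 15 business days after Tuesday, 24 June 2031, skipping weekends and the listed holiday on Jul 14 — Jun 25, Jun 26, Jun 27, Jun 30, …, Jul 11, Jul 15, Jul 16 — lands on Wednesday, 16 July 2031.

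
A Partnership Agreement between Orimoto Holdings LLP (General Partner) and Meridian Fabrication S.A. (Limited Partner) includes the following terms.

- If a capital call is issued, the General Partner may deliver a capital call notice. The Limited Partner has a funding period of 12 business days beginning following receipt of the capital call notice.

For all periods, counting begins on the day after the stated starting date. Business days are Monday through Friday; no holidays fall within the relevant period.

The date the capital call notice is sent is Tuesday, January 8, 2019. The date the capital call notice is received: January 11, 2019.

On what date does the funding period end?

January 29, 2019

The last day of the funding period: 12 business days after Friday, January 11, 2019, skipping weekends — Jan 14, Jan 15, Jan 16, Jan 17, …, Jan 25, Jan 28, Jan 29 — lands on Tuesday, January 29, 2019.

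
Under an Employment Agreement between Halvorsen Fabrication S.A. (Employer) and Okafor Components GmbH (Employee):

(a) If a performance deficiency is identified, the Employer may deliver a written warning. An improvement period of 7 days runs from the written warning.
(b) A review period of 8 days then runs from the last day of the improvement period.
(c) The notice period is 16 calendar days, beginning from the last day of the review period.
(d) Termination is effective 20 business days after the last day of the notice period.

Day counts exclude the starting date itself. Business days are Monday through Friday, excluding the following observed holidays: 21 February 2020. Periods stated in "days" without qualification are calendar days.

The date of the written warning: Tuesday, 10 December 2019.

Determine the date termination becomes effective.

7 February 2020

Adding 7 calendar days to 10 December 2019 gives 17 December 2019, which is the last day of the improvement period.
Adding 8 calendar days to 17 December 2019 gives 25 December 2019, which is the last day of the review period.
The last day of the notice period: 25 December 2019 + 16 days = 10 January 2020.
The date termination becomes effective: 20 business days after Friday, 10 January 2020, skipping weekends — Jan 13, Jan 14, Jan 15, Jan 16, …, Feb 5, Feb 6, Feb 7 — lands on Friday, 7 February 2020.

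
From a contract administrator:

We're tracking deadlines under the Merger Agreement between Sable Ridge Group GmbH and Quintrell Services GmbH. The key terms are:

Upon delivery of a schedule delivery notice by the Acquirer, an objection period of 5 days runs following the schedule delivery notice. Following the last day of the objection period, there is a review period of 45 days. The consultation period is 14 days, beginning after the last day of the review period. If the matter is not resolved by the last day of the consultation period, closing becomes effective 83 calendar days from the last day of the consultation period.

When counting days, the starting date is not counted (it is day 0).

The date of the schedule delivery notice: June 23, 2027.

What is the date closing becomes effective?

The last day of the objection period: 5 calendar days after June 23, 2027 is June 28, 2027.
The last day of the review period: June 28, 2027 + 45 days = August 12, 2027.
The last day of the consultation period: 14 calendar days after August 12, 2027 is August 26, 2027.
Adding 83 calendar days to August 26, 2027 gives November 17, 2027, which is the date closing becomes effective.

November 17, 2027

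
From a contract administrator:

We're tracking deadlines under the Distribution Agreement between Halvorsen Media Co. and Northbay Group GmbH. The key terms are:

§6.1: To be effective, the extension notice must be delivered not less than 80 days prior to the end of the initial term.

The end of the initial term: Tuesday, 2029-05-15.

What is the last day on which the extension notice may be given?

2029-02-24

2029-05-15 minus 80 days is 2029-02-24.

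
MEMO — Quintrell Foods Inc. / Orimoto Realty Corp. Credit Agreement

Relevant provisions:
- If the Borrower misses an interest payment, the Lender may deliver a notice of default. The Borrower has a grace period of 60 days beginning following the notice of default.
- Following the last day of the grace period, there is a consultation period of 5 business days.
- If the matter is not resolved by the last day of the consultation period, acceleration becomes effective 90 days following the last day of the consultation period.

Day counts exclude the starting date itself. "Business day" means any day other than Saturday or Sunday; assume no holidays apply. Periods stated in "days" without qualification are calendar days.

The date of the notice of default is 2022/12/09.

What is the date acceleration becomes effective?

The last day of the grace period: 2022/12/09 + 60 days = 2023/02/07.
The last day of the consultation period: 5 business days after Tuesday, 2023/02/07, skipping weekends — Feb 8, Feb 9, Feb 10, Feb 13, Feb 14 — lands on Tuesday, 2023/02/14.
Adding 90 calendar days to 2023/02/14 gives 2023/05/15, which is the date acceleration becomes effective.

2023/05/15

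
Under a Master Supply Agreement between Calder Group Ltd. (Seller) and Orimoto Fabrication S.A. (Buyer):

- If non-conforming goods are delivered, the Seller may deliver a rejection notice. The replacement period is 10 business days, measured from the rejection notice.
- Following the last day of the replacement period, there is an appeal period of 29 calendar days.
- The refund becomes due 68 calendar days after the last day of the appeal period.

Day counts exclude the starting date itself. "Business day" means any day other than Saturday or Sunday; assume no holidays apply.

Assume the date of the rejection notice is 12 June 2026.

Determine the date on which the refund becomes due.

The last day of the replacement period: counting 10 business days from Friday, 12 June 2026 (Jun 15, Jun 16, Jun 17, Jun 18, Jun 19, Jun 22, Jun 23, Jun 24, Jun 25, Jun 26, skipping weekends) reaches Friday, 26 June 2026.
Adding 29 calendar days to 26 June 2026 gives 25 July 2026, which is the last day of the appeal period.
The date on which the refund becomes due: 68 calendar days after 25 July 2026 is 1 October 2026.

1 October 2026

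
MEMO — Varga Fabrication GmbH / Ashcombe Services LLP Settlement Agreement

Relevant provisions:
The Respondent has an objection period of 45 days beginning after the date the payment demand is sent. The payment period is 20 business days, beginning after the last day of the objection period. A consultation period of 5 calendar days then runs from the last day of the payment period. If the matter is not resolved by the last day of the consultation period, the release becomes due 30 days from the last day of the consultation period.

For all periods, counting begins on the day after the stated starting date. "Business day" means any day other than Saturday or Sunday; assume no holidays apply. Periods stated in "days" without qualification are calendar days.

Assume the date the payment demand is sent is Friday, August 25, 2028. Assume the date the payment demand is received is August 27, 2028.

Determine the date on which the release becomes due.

December 11, 2028

Adding 45 calendar days to August 25, 2028 gives October 9, 2028, which is the last day of the objection period.
The last day of the payment period: counting 20 business days from Monday, October 9, 2028 (Oct 10, Oct 11, Oct 12, Oct 13, …, Nov 2, Nov 3, Nov 6, skipping weekends) reaches Monday, November 6, 2028.
The last day of the consultation period: November 6, 2028 + 5 days = November 11, 2028.
The date on which the release becomes due: 30 calendar days after November 11, 2028 is December 11, 2028.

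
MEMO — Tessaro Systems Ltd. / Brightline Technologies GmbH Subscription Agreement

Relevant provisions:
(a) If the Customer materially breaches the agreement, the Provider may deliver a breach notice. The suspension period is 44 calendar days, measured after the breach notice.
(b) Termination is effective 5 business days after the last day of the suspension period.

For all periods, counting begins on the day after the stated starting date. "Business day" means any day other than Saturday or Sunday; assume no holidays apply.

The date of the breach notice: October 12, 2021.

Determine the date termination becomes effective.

December 2, 2021

The last day of the suspension period: October 12, 2021 + 44 days = November 25, 2021.
From Thursday, November 25, 2021, 5 business days (Nov 26, Nov 29, Nov 30, Dec 1, Dec 2, skipping weekends) brings us to Thursday, December 2, 2021, which is the date termination becomes effective.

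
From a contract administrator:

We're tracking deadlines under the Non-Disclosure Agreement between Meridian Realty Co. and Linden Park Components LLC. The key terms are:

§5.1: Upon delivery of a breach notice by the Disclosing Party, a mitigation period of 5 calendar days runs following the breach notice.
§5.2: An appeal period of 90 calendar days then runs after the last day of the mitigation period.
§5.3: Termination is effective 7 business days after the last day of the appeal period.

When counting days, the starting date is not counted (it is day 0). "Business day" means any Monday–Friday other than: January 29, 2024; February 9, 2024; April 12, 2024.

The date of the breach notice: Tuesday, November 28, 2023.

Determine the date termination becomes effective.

March 12, 2024

The last day of the mitigation period: November 28, 2023 + 5 days = December 3, 2023.
Adding 90 calendar days to December 3, 2023 gives March 2, 2024, which is the last day of the appeal period.
The date termination becomes effective: counting 7 business days from Saturday, March 2, 2024 (Mar 4, Mar 5, Mar 6, Mar 7, Mar 8, Mar 11, Mar 12, skipping weekends) reaches Tuesday, March 12, 2024.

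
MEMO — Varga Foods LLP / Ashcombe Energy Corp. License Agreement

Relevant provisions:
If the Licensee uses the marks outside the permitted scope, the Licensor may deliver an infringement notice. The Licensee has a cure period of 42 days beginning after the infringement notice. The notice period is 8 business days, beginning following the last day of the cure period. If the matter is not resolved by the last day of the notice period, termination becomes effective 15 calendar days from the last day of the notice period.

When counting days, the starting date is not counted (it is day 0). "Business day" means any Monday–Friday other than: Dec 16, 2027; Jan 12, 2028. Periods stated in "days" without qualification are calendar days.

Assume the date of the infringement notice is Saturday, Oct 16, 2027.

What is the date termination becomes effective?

The last day of the cure period: 42 calendar days after Oct 16, 2027 is Nov 27, 2027.
From Saturday, Nov 27, 2027, 8 business days (Nov 29, Nov 30, Dec 1, Dec 2, Dec 3, Dec 6, Dec 7, Dec 8, skipping weekends) brings us to Wednesday, Dec 8, 2027, which is the last day of the notice period.
Adding 15 calendar days to Dec 8, 2027 gives Dec 23, 2027, which is the date termination becomes effective.

Dec 23, 2027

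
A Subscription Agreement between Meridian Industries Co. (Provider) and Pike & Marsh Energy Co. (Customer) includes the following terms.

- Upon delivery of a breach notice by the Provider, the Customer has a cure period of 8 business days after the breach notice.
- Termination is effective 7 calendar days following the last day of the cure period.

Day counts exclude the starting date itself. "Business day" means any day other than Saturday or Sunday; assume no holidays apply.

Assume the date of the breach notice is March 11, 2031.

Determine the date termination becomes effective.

The last day of the cure period: counting 8 business days from Tuesday, March 11, 2031 (Mar 12, Mar 13, Mar 14, Mar 17, Mar 18, Mar 19, Mar 20, Mar 21, skipping weekends) reaches Friday, March 21, 2031.
The date termination becomes effective: 7 calendar days after March 21, 2031 is March 28, 2031.

March 28, 2031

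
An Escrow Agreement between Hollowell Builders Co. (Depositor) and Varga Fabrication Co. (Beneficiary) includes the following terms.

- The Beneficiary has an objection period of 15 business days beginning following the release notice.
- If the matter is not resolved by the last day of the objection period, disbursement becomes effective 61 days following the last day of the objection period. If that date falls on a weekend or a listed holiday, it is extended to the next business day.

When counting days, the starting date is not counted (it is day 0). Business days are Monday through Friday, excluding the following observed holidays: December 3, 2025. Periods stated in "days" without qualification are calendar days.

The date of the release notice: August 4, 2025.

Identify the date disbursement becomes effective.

October 27, 2025

The last day of the objection period: counting 15 business days from Monday, August 4, 2025 (Aug 5, Aug 6, Aug 7, Aug 8, …, Aug 21, Aug 22, Aug 25, skipping weekends) reaches Monday, August 25, 2025.
The date disbursement becomes effective: 61 calendar days after August 25, 2025 is October 25, 2025. That falls on a Saturday, so it rolls to the next business day, Monday, October 27, 2025.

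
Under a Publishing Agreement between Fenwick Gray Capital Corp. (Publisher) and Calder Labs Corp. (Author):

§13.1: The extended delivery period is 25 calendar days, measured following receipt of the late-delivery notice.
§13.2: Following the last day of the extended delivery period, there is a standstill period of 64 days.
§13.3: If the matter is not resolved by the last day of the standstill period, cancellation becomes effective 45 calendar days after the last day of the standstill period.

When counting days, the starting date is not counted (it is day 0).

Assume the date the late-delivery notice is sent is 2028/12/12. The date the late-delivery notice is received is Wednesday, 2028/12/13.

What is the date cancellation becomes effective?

The last day of the extended delivery period: 25 calendar days after 2028/12/13 is 2029/01/07.
The last day of the standstill period: 64 calendar days after 2029/01/07 is 2029/03/12.
The date cancellation becomes effective: 2029/03/12 + 45 days = 2029/04/26.

2029/04/26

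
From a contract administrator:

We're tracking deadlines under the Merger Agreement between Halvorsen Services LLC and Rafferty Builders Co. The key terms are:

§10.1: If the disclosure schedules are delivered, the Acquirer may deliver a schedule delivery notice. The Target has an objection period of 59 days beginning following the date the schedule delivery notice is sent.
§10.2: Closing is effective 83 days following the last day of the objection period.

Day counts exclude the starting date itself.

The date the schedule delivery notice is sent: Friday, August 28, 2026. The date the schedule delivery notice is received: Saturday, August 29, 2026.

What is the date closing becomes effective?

Adding 59 calendar days to August 28, 2026 gives October 26, 2026, which is the last day of the objection period.
Adding 83 calendar days to October 26, 2026 gives January 17, 2027, which is the date closing becomes effective.

January 17, 2027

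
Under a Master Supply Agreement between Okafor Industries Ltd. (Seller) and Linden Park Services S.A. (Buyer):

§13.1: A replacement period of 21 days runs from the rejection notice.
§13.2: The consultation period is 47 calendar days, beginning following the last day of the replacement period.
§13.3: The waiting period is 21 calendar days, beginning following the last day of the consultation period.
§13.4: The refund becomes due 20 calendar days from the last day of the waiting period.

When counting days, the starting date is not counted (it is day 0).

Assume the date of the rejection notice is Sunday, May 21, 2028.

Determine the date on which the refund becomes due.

September 7, 2028

The last day of the replacement period: May 21, 2028 + 21 days = June 11, 2028.
The last day of the consultation period: 47 calendar days after June 11, 2028 is July 28, 2028.
The last day of the waiting period: 21 calendar days after July 28, 2028 is August 18, 2028.
The date on which the refund becomes due: August 18, 2028 + 20 days = September 7, 2028.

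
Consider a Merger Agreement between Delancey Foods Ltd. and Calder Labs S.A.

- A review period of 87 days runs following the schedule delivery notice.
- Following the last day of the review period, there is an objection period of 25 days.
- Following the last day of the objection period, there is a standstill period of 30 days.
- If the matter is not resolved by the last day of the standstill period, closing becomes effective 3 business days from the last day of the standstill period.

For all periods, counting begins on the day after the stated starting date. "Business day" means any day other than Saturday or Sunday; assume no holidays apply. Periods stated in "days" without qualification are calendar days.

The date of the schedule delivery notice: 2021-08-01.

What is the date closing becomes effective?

The last day of the review period: 87 calendar days after 2021-08-01 is 2021-10-27.
The last day of the objection period: 25 calendar days after 2021-10-27 is 2021-11-21.
Adding 30 calendar days to 2021-11-21 gives 2021-12-21, which is the last day of the standstill period.
From Tuesday, 2021-12-21, 3 business days (Dec 22, Dec 23, Dec 24, skipping weekends) brings us to Friday, 2021-12-24, which is the date closing becomes effective.

2021-12-24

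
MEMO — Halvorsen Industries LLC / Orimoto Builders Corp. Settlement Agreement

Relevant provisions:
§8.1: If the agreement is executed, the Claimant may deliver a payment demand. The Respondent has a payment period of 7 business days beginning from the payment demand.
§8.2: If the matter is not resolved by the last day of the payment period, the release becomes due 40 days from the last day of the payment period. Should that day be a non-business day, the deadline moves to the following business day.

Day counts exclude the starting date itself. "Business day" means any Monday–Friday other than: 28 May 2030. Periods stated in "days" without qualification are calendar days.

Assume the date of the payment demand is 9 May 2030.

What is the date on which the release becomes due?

From Thursday, 9 May 2030, 7 business days (May 10, May 13, May 14, May 15, May 16, May 17, May 20, skipping weekends) brings us to Monday, 20 May 2030, which is the last day of the payment period.
The date on which the release becomes due: 40 calendar days after 20 May 2030 is 29 June 2030. That falls on a Saturday, so it rolls to the next business day, Monday, 1 July 2030.

1 July 2030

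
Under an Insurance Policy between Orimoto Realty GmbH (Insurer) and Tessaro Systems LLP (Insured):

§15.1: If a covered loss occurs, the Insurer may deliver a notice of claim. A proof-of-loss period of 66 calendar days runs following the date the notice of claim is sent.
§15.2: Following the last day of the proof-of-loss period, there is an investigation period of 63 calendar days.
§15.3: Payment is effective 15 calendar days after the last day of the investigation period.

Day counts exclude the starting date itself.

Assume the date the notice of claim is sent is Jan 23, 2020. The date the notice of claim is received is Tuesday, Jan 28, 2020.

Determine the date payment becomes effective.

Jun 15, 2020

Adding 66 calendar days to Jan 23, 2020 gives Mar 29, 2020, which is the last day of the proof-of-loss period.
The last day of the investigation period: 63 calendar days after Mar 29, 2020 is May 31, 2020.
Adding 15 calendar days to May 31, 2020 gives Jun 15, 2020, which is the date payment becomes effective.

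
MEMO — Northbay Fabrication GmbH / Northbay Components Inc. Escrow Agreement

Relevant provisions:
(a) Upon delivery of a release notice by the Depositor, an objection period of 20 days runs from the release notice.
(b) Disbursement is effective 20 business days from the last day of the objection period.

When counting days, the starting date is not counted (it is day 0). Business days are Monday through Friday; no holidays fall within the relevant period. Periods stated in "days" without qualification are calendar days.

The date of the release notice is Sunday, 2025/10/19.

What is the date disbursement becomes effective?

2025/12/05

The last day of the objection period: 2025/10/19 + 20 days = 2025/11/08.
From Saturday, 2025/11/08, 20 business days (Nov 10, Nov 11, Nov 12, Nov 13, …, Dec 3, Dec 4, Dec 5, skipping weekends) brings us to Friday, 2025/12/05, which is the date disbursement becomes effective.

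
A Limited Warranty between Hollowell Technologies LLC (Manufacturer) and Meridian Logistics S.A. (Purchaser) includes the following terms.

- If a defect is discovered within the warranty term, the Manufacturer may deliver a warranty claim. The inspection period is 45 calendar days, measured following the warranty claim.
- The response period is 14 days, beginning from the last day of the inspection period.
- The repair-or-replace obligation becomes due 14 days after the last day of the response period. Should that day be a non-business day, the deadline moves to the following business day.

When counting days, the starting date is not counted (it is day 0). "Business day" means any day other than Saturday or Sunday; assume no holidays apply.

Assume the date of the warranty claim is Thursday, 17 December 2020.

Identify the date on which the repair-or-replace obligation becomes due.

1 March 2021

The last day of the inspection period: 45 calendar days after 17 December 2020 is 31 January 2021.
The last day of the response period: 31 January 2021 + 14 days = 14 February 2021.
The date on which the repair-or-replace obligation becomes due: 14 calendar days after 14 February 2021 is 28 February 2021. That falls on a Sunday, so it rolls to the next business day, Monday, 1 March 2021.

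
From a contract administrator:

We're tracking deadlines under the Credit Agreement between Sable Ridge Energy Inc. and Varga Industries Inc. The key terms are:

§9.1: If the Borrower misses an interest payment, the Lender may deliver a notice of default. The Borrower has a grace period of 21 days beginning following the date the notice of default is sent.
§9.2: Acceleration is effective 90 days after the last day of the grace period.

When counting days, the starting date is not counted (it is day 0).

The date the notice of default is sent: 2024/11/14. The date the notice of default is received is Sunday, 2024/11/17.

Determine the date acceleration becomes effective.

The last day of the grace period: 21 calendar days after 2024/11/14 is 2024/12/05.
The date acceleration becomes effective: 2024/12/05 + 90 days = 2025/03/05.

2025/03/05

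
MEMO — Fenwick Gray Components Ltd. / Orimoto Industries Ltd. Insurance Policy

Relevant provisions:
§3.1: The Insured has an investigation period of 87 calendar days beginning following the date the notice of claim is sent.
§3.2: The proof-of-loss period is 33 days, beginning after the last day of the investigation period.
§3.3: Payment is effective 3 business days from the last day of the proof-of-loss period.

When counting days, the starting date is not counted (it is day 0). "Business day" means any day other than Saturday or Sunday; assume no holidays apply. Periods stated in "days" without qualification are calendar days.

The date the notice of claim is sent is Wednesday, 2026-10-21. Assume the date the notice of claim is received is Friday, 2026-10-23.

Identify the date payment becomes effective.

2027-02-23

Adding 87 calendar days to 2026-10-21 gives 2027-01-16, which is the last day of the investigation period.
The last day of the proof-of-loss period: 2027-01-16 + 33 days = 2027-02-18.
The date payment becomes effective: 3 business days after Thursday, 2027-02-18, skipping weekends — Feb 19, Feb 22, Feb 23 — lands on Tuesday, 2027-02-23.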